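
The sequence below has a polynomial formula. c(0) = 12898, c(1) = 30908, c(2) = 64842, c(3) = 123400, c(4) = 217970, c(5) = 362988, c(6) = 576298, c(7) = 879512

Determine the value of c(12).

D1: 18010, 33934, 58558, 94570, 145018, 213310, 303214
D2: 15924, 24624, 36012, 50448, 68292, 89904
D3: 8700, 11388, 14436, 17844, 21612
D4: 2688, 3048, 3408, 3768
D5: 360, 360, 360
Constant fifth difference = 360, so extend:
3768 + 360 = 4128;  21612 + 4128 = 25740;  89904 + 25740 = 115644;  303214 + 115644 = 418858;  879512 + 418858 = 1298370
4128 + 360 = 4488;  25740 + 4488 = 30228;  115644 + 30228 = 145872;  418858 + 145872 = 564730;  1298370 + 564730 = 1863100
4488 + 360 = 4848;  30228 + 4848 = 35076;  145872 + 35076 = 180948;  564730 + 180948 = 745678;  1863100 + 745678 = 2608778
4848 + 360 = 5208;  35076 + 5208 = 40284;  180948 + 40284 = 221232;  745678 + 221232 = 966910;  2608778 + 966910 = 3575688
5208 + 360 = 5568;  40284 + 5568 = 45852;  221232 + 45852 = 267084;  966910 + 267084 = 1233994;  3575688 + 1233994 = 4809682

4809682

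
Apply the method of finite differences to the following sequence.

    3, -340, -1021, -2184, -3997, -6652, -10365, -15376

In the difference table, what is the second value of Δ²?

-482

D1: -343, -681, -1163, -1813, -2655, -3713, -5011
D2: -338, -482, -650, -842, -1058, -1298
D3: -144, -168, -192, -216, -240
D4: -24, -24, -24, -24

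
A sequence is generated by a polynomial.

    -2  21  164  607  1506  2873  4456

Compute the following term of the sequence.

5619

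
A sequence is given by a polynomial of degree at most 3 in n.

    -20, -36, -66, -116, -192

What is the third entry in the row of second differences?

First differences: -16, -30, -50, -76
Second differences: -14, -20, -26
Third differences: -6, -6

-26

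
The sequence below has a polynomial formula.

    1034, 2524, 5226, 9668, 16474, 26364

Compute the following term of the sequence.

40154

D1: 1490, 2702, 4442, 6806, 9890
D2: 1212, 1740, 2364, 3084
D3: 528, 624, 720
D4: 96, 96
The fourth differences are constant (96).
720 + 96 = 816;  3084 + 816 = 3900;  9890 + 3900 = 13790;  26364 + 13790 = 40154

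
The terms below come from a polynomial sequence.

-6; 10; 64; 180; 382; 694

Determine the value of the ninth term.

2530

Δ: 16, 54, 116, 202, 312
Δ²: 38, 62, 86, 110
Δ³: 24, 24, 24
The third differences are constant (24).
110 + 24 = 134;  312 + 134 = 446;  694 + 446 = 1140
134 + 24 = 158;  446 + 158 = 604;  1140 + 604 = 1744
158 + 24 = 182;  604 + 182 = 786;  1744 + 786 = 2530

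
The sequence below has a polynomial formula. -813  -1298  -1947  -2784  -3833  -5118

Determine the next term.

-485 , -649 , -837 , -1049 , -1285
-164 , -188 , -212 , -236
-24 , -24 , -24
Constant third difference = -24, so extend:
-236 − 24 = -260;  -1285 − 260 = -1545;  -5118 − 1545 = -6663

-6663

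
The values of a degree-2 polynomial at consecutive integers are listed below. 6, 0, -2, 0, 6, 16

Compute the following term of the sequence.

-6  -2  2  6  10
4  4  4  4
The second differences are constant (4).
10 + 4 = 14;  16 + 14 = 30

30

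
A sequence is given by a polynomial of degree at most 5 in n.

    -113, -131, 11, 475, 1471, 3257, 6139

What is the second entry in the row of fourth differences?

48

Δ: -18, 142, 464, 996, 1786, 2882
Δ²: 160, 322, 532, 790, 1096
Δ³: 162, 210, 258, 306
Δ⁴: 48, 48, 48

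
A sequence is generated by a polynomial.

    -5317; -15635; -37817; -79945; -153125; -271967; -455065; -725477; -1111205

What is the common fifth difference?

-480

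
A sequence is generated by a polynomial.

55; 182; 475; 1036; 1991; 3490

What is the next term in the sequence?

5707

First differences: 127, 293, 561, 955, 1499
Second differences: 166, 268, 394, 544
Third differences: 102, 126, 150
Fourth differences: 24, 24
The fourth differences are constant (24).
150 + 24 = 174;  544 + 174 = 718;  1499 + 718 = 2217;  3490 + 2217 = 5707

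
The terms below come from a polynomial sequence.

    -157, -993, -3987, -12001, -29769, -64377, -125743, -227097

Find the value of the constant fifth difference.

-480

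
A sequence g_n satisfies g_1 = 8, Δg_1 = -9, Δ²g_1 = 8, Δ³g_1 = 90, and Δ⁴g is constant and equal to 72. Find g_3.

-2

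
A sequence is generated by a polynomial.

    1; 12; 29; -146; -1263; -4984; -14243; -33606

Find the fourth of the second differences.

First differences: 11, 17, -175, -1117, -3721, -9259, -19363
Second differences: 6, -192, -942, -2604, -5538, -10104
Third differences: -198, -750, -1662, -2934, -4566
Fourth differences: -552, -912, -1272, -1632
Fifth differences: -360, -360, -360

-2604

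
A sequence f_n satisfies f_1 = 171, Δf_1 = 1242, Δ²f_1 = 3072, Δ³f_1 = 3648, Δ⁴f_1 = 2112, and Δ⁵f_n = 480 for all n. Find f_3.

5727

Build the table forward from the leading diagonal:
D5: 480  480  480
D4: 2112  2592  3072
D3: 3648  5760  8352
D2: 3072  6720  12480
D1: 1242  4314  11034
f: 171  1413  5727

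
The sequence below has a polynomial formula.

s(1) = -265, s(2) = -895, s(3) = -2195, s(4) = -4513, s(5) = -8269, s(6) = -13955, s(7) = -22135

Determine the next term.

D1: -630, -1300, -2318, -3756, -5686, -8180
D2: -670, -1018, -1438, -1930, -2494
D3: -348, -420, -492, -564
D4: -72, -72, -72
The fourth differences are constant (-72).
-564 − 72 = -636;  -2494 − 636 = -3130;  -8180 − 3130 = -11310;  -22135 − 11310 = -33445

-33445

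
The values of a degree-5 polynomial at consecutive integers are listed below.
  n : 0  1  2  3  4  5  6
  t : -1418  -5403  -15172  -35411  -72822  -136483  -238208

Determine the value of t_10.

-1377948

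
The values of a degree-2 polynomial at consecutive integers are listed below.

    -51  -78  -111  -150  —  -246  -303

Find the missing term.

-195

Using the first 4 terms:
D1: -27  -33  -39
D2: -6  -6
Constant second difference = -6.
Extend forward: -39 − 6 = -45;  -150 − 45 = -195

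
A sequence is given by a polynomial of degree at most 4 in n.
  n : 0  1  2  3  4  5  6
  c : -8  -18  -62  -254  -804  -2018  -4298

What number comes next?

-10  -44  -192  -550  -1214  -2280
-34  -148  -358  -664  -1066
-114  -210  -306  -402
-96  -96  -96
Constant fourth difference = -96, so extend:
-402 − 96 = -498;  -1066 − 498 = -1564;  -2280 − 1564 = -3844;  -4298 − 3844 = -8142

-8142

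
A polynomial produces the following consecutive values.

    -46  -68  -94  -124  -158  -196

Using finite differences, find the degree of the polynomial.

Δ: -22, -26, -30, -34, -38
Δ²: -4, -4, -4, -4
The second differences are constant, so the polynomial has degree 2.

2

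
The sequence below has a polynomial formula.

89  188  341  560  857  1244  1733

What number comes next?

2336

99 , 153 , 219 , 297 , 387 , 489
54 , 66 , 78 , 90 , 102
12 , 12 , 12 , 12
The third differences are constant (12).
102 + 12 = 114;  489 + 114 = 603;  1733 + 603 = 2336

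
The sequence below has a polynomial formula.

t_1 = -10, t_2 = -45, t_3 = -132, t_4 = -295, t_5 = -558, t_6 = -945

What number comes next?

-1480

First differences: -35, -87, -163, -263, -387
Second differences: -52, -76, -100, -124
Third differences: -24, -24, -24
Constant third difference = -24, so extend:
-124 − 24 = -148;  -387 − 148 = -535;  -945 − 535 = -1480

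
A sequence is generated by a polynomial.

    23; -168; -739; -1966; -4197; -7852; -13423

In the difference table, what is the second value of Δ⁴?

Δ: -191, -571, -1227, -2231, -3655, -5571
Δ²: -380, -656, -1004, -1424, -1916
Δ³: -276, -348, -420, -492
Δ⁴: -72, -72, -72

-72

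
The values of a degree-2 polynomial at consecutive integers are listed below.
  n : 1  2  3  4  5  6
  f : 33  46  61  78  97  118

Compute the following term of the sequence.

141

13 , 15 , 17 , 19 , 21
2 , 2 , 2 , 2
Constant second difference = 2, so extend:
21 + 2 = 23;  118 + 23 = 141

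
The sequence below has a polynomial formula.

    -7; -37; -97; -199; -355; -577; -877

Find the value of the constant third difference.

-12

First differences: -30, -60, -102, -156, -222, -300
Second differences: -30, -42, -54, -66, -78
Third differences: -12, -12, -12, -12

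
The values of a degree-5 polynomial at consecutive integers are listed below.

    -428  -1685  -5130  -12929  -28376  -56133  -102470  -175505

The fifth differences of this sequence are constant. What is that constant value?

-240

First differences: -1257, -3445, -7799, -15447, -27757, -46337, -73035
Second differences: -2188, -4354, -7648, -12310, -18580, -26698
Third differences: -2166, -3294, -4662, -6270, -8118
Fourth differences: -1128, -1368, -1608, -1848
Fifth differences: -240, -240, -240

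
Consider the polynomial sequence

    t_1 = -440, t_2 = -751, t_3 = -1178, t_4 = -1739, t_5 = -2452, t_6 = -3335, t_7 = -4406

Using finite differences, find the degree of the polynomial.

3

D1: -311, -427, -561, -713, -883, -1071
D2: -116, -134, -152, -170, -188
D3: -18, -18, -18, -18
The third differences are constant, so the polynomial has degree 3.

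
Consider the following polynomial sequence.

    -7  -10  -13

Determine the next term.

-3, -3
The first differences are constant (-3).
-13 − 3 = -16

-16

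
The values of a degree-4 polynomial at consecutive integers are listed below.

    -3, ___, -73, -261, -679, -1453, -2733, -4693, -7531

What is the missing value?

Using the last 7 terms:
-188, -418, -774, -1280, -1960, -2838
-230, -356, -506, -680, -878
-126, -150, -174, -198
-24, -24, -24
Constant fourth difference = -24.
Extend backward: -126 + 24 = -102;  -230 + 102 = -128;  -188 + 128 = -60;  -73 + 60 = -13

-13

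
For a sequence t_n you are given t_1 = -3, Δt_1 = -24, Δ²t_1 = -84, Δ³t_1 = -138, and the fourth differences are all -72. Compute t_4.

Build the table forward from the leading diagonal:
Fourth differences: -72, -72, -72, -72
Third differences: -138, -210, -282, -354
Second differences: -84, -222, -432, -714
First differences: -24, -108, -330, -762
t: -3, -27, -135, -465

-465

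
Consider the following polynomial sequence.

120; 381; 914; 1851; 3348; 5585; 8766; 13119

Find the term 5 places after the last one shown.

Δ: 261, 533, 937, 1497, 2237, 3181, 4353
Δ²: 272, 404, 560, 740, 944, 1172
Δ³: 132, 156, 180, 204, 228
Δ⁴: 24, 24, 24, 24
Fourth differences constant at 24.
228 + 24 = 252;  1172 + 252 = 1424;  4353 + 1424 = 5777;  13119 + 5777 = 18896
252 + 24 = 276;  1424 + 276 = 1700;  5777 + 1700 = 7477;  18896 + 7477 = 26373
276 + 24 = 300;  1700 + 300 = 2000;  7477 + 2000 = 9477;  26373 + 9477 = 35850
300 + 24 = 324;  2000 + 324 = 2324;  9477 + 2324 = 11801;  35850 + 11801 = 47651
324 + 24 = 348;  2324 + 348 = 2672;  11801 + 2672 = 14473;  47651 + 14473 = 62124

62124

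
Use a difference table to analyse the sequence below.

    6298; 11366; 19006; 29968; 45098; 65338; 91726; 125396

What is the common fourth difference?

D1: 5068, 7640, 10962, 15130, 20240, 26388, 33670
D2: 2572, 3322, 4168, 5110, 6148, 7282
D3: 750, 846, 942, 1038, 1134
D4: 96, 96, 96, 96

96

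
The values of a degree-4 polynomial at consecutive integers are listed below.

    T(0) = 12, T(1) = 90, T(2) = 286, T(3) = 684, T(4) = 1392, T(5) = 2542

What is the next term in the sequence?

4290

78  196  398  708  1150
118  202  310  442
84  108  132
24  24
The fourth differences are constant (24).
132 + 24 = 156;  442 + 156 = 598;  1150 + 598 = 1748;  2542 + 1748 = 4290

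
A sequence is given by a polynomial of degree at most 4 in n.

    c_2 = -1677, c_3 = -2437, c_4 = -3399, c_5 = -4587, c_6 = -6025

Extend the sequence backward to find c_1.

First differences: -760, -962, -1188, -1438
Second differences: -202, -226, -250
Third differences: -24, -24
The third differences are constant at -24.
Work back: -202 + 24 = -178;  -760 + 178 = -582;  -1677 + 582 = -1095

-1095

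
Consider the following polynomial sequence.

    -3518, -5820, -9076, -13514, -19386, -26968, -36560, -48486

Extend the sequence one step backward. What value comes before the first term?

-1966

-2302  -3256  -4438  -5872  -7582  -9592  -11926
-954  -1182  -1434  -1710  -2010  -2334
-228  -252  -276  -300  -324
-24  -24  -24  -24
The fourth differences are constant at -24.
Work back: -228 + 24 = -204;  -954 + 204 = -750;  -2302 + 750 = -1552;  -3518 + 1552 = -1966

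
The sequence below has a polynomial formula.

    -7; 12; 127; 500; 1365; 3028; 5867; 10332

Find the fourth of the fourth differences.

72

D1: 19, 115, 373, 865, 1663, 2839, 4465
D2: 96, 258, 492, 798, 1176, 1626
D3: 162, 234, 306, 378, 450
D4: 72, 72, 72, 72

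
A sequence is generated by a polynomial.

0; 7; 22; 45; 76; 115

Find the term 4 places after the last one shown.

First differences: 7, 15, 23, 31, 39
Second differences: 8, 8, 8, 8
Constant second difference = 8, so extend:
39 + 8 = 47;  115 + 47 = 162
47 + 8 = 55;  162 + 55 = 217
55 + 8 = 63;  217 + 63 = 280
63 + 8 = 71;  280 + 71 = 351

351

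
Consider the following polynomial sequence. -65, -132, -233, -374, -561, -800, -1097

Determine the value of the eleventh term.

-2985

Δ: -67 , -101 , -141 , -187 , -239 , -297
Δ²: -34 , -40 , -46 , -52 , -58
Δ³: -6 , -6 , -6 , -6
Third differences constant at -6.
-58 − 6 = -64;  -297 − 64 = -361;  -1097 − 361 = -1458
-64 − 6 = -70;  -361 − 70 = -431;  -1458 − 431 = -1889
-70 − 6 = -76;  -431 − 76 = -507;  -1889 − 507 = -2396
-76 − 6 = -82;  -507 − 82 = -589;  -2396 − 589 = -2985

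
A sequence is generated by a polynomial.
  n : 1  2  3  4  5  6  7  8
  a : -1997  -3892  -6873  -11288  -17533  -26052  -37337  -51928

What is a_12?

Δ: -1895, -2981, -4415, -6245, -8519, -11285, -14591
Δ²: -1086, -1434, -1830, -2274, -2766, -3306
Δ³: -348, -396, -444, -492, -540
Δ⁴: -48, -48, -48, -48
Constant fourth difference = -48, so extend:
-540 − 48 = -588;  -3306 − 588 = -3894;  -14591 − 3894 = -18485;  -51928 − 18485 = -70413
-588 − 48 = -636;  -3894 − 636 = -4530;  -18485 − 4530 = -23015;  -70413 − 23015 = -93428
-636 − 48 = -684;  -4530 − 684 = -5214;  -23015 − 5214 = -28229;  -93428 − 28229 = -121657
-684 − 48 = -732;  -5214 − 732 = -5946;  -28229 − 5946 = -34175;  -121657 − 34175 = -155832

-155832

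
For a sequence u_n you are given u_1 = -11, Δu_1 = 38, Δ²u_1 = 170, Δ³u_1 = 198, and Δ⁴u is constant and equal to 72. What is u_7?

Build the table forward from the leading diagonal:
D4: 72  72  72  72  72  72  72
D3: 198  270  342  414  486  558  630
D2: 170  368  638  980  1394  1880  2438
D1: 38  208  576  1214  2194  3588  5468
u: -11  27  235  811  2025  4219  7807

7807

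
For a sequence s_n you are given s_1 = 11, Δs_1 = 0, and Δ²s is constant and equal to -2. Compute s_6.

Build the table forward from the leading diagonal:
Δ²: -2  -2  -2  -2  -2  -2
Δ: 0  -2  -4  -6  -8  -10
s: 11  11  9  5  -1  -9

-9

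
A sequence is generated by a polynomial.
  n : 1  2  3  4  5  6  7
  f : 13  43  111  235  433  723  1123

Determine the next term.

Δ: 30 , 68 , 124 , 198 , 290 , 400
Δ²: 38 , 56 , 74 , 92 , 110
Δ³: 18 , 18 , 18 , 18
Third differences constant at 18.
110 + 18 = 128;  400 + 128 = 528;  1123 + 528 = 1651

1651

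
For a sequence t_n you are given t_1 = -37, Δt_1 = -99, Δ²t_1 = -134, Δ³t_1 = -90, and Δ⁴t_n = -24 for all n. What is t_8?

-7534

Build the table forward from the leading diagonal:
D4: -24  -24  -24  -24  -24  -24  -24  -24
D3: -90  -114  -138  -162  -186  -210  -234  -258
D2: -134  -224  -338  -476  -638  -824  -1034  -1268
D1: -99  -233  -457  -795  -1271  -1909  -2733  -3767
t: -37  -136  -369  -826  -1621  -2892  -4801  -7534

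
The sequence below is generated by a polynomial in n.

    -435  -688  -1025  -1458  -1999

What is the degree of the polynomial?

D1: -253, -337, -433, -541
D2: -84, -96, -108
D3: -12, -12
The third differences are constant, so the polynomial has degree 3.

3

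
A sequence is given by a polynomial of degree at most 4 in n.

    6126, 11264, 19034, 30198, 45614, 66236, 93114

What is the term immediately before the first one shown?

2954

5138, 7770, 11164, 15416, 20622, 26878
2632, 3394, 4252, 5206, 6256
762, 858, 954, 1050
96, 96, 96
The fourth differences are constant at 96.
Work back: 762 − 96 = 666;  2632 − 666 = 1966;  5138 − 1966 = 3172;  6126 − 3172 = 2954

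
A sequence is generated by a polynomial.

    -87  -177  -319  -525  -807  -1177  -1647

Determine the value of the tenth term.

-3777

D1: -90 , -142 , -206 , -282 , -370 , -470
D2: -52 , -64 , -76 , -88 , -100
D3: -12 , -12 , -12 , -12
The third differences are constant (-12).
-100 − 12 = -112;  -470 − 112 = -582;  -1647 − 582 = -2229
-112 − 12 = -124;  -582 − 124 = -706;  -2229 − 706 = -2935
-124 − 12 = -136;  -706 − 136 = -842;  -2935 − 842 = -3777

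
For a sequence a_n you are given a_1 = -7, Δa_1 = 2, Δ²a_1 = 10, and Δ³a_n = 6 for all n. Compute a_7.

275

Build the table forward from the leading diagonal:
Δ³: 6, 6, 6, 6, 6, 6, 6
Δ²: 10, 16, 22, 28, 34, 40, 46
Δ: 2, 12, 28, 50, 78, 112, 152
a: -7, -5, 7, 35, 85, 163, 275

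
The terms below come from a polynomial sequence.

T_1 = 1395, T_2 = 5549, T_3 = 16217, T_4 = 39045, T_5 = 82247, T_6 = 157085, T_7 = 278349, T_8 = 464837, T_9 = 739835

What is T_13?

First differences: 4154 , 10668 , 22828 , 43202 , 74838 , 121264 , 186488 , 274998
Second differences: 6514 , 12160 , 20374 , 31636 , 46426 , 65224 , 88510
Third differences: 5646 , 8214 , 11262 , 14790 , 18798 , 23286
Fourth differences: 2568 , 3048 , 3528 , 4008 , 4488
Fifth differences: 480 , 480 , 480 , 480
Fifth differences constant at 480.
4488 + 480 = 4968;  23286 + 4968 = 28254;  88510 + 28254 = 116764;  274998 + 116764 = 391762;  739835 + 391762 = 1131597
4968 + 480 = 5448;  28254 + 5448 = 33702;  116764 + 33702 = 150466;  391762 + 150466 = 542228;  1131597 + 542228 = 1673825
5448 + 480 = 5928;  33702 + 5928 = 39630;  150466 + 39630 = 190096;  542228 + 190096 = 732324;  1673825 + 732324 = 2406149
5928 + 480 = 6408;  39630 + 6408 = 46038;  190096 + 46038 = 236134;  732324 + 236134 = 968458;  2406149 + 968458 = 3374607

3374607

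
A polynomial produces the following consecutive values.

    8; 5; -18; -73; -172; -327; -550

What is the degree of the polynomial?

-3, -23, -55, -99, -155, -223
-20, -32, -44, -56, -68
-12, -12, -12, -12
The third differences are constant, so the polynomial has degree 3.

3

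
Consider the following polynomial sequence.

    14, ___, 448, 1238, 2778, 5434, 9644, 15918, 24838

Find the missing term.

Using the last 7 terms:
D1: 790  1540  2656  4210  6274  8920
D2: 750  1116  1554  2064  2646
D3: 366  438  510  582
D4: 72  72  72
Constant fourth difference = 72.
Extend backward: 366 − 72 = 294;  750 − 294 = 456;  790 − 456 = 334;  448 − 334 = 114

114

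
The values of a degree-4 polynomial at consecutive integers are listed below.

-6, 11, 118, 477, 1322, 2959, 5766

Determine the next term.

D1: 17 , 107 , 359 , 845 , 1637 , 2807
D2: 90 , 252 , 486 , 792 , 1170
D3: 162 , 234 , 306 , 378
D4: 72 , 72 , 72
Constant fourth difference = 72, so extend:
378 + 72 = 450;  1170 + 450 = 1620;  2807 + 1620 = 4427;  5766 + 4427 = 10193

10193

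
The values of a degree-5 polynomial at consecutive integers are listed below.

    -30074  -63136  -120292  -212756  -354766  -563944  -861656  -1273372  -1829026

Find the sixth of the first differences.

D1: -33062, -57156, -92464, -142010, -209178, -297712, -411716, -555654
D2: -24094, -35308, -49546, -67168, -88534, -114004, -143938
D3: -11214, -14238, -17622, -21366, -25470, -29934
D4: -3024, -3384, -3744, -4104, -4464
D5: -360, -360, -360, -360

-297712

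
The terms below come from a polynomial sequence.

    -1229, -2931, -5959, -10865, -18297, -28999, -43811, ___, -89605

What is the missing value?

-63669

Using the first 7 terms:
First differences: -1702, -3028, -4906, -7432, -10702, -14812
Second differences: -1326, -1878, -2526, -3270, -4110
Third differences: -552, -648, -744, -840
Fourth differences: -96, -96, -96
Constant fourth difference = -96.
Extend forward: -840 − 96 = -936;  -4110 − 936 = -5046;  -14812 − 5046 = -19858;  -43811 − 19858 = -63669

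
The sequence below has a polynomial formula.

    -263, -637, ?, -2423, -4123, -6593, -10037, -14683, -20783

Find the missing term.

-1313

Using the last 6 terms:
D1: -1700, -2470, -3444, -4646, -6100
D2: -770, -974, -1202, -1454
D3: -204, -228, -252
D4: -24, -24
Constant fourth difference = -24.
Extend backward: -204 + 24 = -180;  -770 + 180 = -590;  -1700 + 590 = -1110;  -2423 + 1110 = -1313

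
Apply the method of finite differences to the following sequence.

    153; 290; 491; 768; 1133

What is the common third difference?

12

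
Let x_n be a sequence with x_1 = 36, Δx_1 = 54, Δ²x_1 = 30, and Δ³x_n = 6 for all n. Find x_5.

456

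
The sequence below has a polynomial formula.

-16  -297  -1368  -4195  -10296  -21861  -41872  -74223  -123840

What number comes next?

-196801

-281, -1071, -2827, -6101, -11565, -20011, -32351, -49617
-790, -1756, -3274, -5464, -8446, -12340, -17266
-966, -1518, -2190, -2982, -3894, -4926
-552, -672, -792, -912, -1032
-120, -120, -120, -120
Fifth differences constant at -120.
-1032 − 120 = -1152;  -4926 − 1152 = -6078;  -17266 − 6078 = -23344;  -49617 − 23344 = -72961;  -123840 − 72961 = -196801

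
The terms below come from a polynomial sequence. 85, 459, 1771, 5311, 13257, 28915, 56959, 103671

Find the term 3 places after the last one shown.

374, 1312, 3540, 7946, 15658, 28044, 46712
938, 2228, 4406, 7712, 12386, 18668
1290, 2178, 3306, 4674, 6282
888, 1128, 1368, 1608
240, 240, 240
Fifth differences constant at 240.
1608 + 240 = 1848;  6282 + 1848 = 8130;  18668 + 8130 = 26798;  46712 + 26798 = 73510;  103671 + 73510 = 177181
1848 + 240 = 2088;  8130 + 2088 = 10218;  26798 + 10218 = 37016;  73510 + 37016 = 110526;  177181 + 110526 = 287707
2088 + 240 = 2328;  10218 + 2328 = 12546;  37016 + 12546 = 49562;  110526 + 49562 = 160088;  287707 + 160088 = 447795

447795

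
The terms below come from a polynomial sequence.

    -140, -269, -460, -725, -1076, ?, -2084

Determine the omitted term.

-1525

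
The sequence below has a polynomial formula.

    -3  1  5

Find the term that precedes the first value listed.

-7

Δ: 4  4
The first differences are constant at 4.
Work back: -3 − 4 = -7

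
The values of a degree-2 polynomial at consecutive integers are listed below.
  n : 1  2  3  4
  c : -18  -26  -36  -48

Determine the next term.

-62

First differences: -8 , -10 , -12
Second differences: -2 , -2
Constant second difference = -2, so extend:
-12 − 2 = -14;  -48 − 14 = -62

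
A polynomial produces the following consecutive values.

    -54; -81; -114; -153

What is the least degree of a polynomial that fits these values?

2

First differences: -27, -33, -39
Second differences: -6, -6
The second differences are constant, so the polynomial has degree 2.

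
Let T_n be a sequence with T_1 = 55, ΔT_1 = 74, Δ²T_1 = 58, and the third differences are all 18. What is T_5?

Build the table forward from the leading diagonal:
Δ³: 18  18  18  18  18
Δ²: 58  76  94  112  130
Δ: 74  132  208  302  414
T: 55  129  261  469  771

771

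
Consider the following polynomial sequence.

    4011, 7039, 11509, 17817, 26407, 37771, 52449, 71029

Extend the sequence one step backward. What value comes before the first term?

D1: 3028, 4470, 6308, 8590, 11364, 14678, 18580
D2: 1442, 1838, 2282, 2774, 3314, 3902
D3: 396, 444, 492, 540, 588
D4: 48, 48, 48, 48
The fourth differences are constant at 48.
Work back: 396 − 48 = 348;  1442 − 348 = 1094;  3028 − 1094 = 1934;  4011 − 1934 = 2077

2077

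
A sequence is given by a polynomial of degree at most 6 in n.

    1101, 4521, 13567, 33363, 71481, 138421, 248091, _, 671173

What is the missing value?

418287

Using the first 7 terms:
First differences: 3420  9046  19796  38118  66940  109670
Second differences: 5626  10750  18322  28822  42730
Third differences: 5124  7572  10500  13908
Fourth differences: 2448  2928  3408
Fifth differences: 480  480
Constant fifth difference = 480.
Extend forward: 3408 + 480 = 3888;  13908 + 3888 = 17796;  42730 + 17796 = 60526;  109670 + 60526 = 170196;  248091 + 170196 = 418287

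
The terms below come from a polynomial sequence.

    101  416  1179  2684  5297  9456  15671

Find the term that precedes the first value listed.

First differences: 315, 763, 1505, 2613, 4159, 6215
Second differences: 448, 742, 1108, 1546, 2056
Third differences: 294, 366, 438, 510
Fourth differences: 72, 72, 72
The fourth differences are constant at 72.
Work back: 294 − 72 = 222;  448 − 222 = 226;  315 − 226 = 89;  101 − 89 = 12

12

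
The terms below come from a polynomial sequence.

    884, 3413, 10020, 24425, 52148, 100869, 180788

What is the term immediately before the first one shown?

153

D1: 2529, 6607, 14405, 27723, 48721, 79919
D2: 4078, 7798, 13318, 20998, 31198
D3: 3720, 5520, 7680, 10200
D4: 1800, 2160, 2520
D5: 360, 360
The fifth differences are constant at 360.
Work back: 1800 − 360 = 1440;  3720 − 1440 = 2280;  4078 − 2280 = 1798;  2529 − 1798 = 731;  884 − 731 = 153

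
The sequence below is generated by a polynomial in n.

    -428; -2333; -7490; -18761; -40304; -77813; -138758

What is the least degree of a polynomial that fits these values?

5

-1905, -5157, -11271, -21543, -37509, -60945
-3252, -6114, -10272, -15966, -23436
-2862, -4158, -5694, -7470
-1296, -1536, -1776
-240, -240
The fifth differences are constant, so the polynomial has degree 5.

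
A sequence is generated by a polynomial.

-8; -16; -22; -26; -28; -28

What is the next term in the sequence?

-26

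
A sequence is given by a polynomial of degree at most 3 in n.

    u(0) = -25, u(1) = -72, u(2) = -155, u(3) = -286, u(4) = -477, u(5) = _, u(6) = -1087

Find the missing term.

Using the first 5 terms:
First differences: -47  -83  -131  -191
Second differences: -36  -48  -60
Third differences: -12  -12
Constant third difference = -12.
Extend forward: -60 − 12 = -72;  -191 − 72 = -263;  -477 − 263 = -740

-740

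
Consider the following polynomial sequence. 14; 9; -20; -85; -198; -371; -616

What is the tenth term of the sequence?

-1903

-5, -29, -65, -113, -173, -245
-24, -36, -48, -60, -72
-12, -12, -12, -12
Third differences constant at -12.
-72 − 12 = -84;  -245 − 84 = -329;  -616 − 329 = -945
-84 − 12 = -96;  -329 − 96 = -425;  -945 − 425 = -1370
-96 − 12 = -108;  -425 − 108 = -533;  -1370 − 533 = -1903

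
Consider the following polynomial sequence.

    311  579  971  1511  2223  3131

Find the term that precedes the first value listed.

143

268  392  540  712  908
124  148  172  196
24  24  24
The third differences are constant at 24.
Work back: 124 − 24 = 100;  268 − 100 = 168;  311 − 168 = 143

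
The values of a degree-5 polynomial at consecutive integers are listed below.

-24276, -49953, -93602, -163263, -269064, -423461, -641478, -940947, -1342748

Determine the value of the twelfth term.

D1: -25677 , -43649 , -69661 , -105801 , -154397 , -218017 , -299469 , -401801
D2: -17972 , -26012 , -36140 , -48596 , -63620 , -81452 , -102332
D3: -8040 , -10128 , -12456 , -15024 , -17832 , -20880
D4: -2088 , -2328 , -2568 , -2808 , -3048
D5: -240 , -240 , -240 , -240
The fifth differences are constant (-240).
-3048 − 240 = -3288;  -20880 − 3288 = -24168;  -102332 − 24168 = -126500;  -401801 − 126500 = -528301;  -1342748 − 528301 = -1871049
-3288 − 240 = -3528;  -24168 − 3528 = -27696;  -126500 − 27696 = -154196;  -528301 − 154196 = -682497;  -1871049 − 682497 = -2553546
-3528 − 240 = -3768;  -27696 − 3768 = -31464;  -154196 − 31464 = -185660;  -682497 − 185660 = -868157;  -2553546 − 868157 = -3421703

-3421703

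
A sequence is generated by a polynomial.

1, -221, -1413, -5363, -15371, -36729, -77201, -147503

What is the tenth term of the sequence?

-438101

-222  -1192  -3950  -10008  -21358  -40472  -70302
-970  -2758  -6058  -11350  -19114  -29830
-1788  -3300  -5292  -7764  -10716
-1512  -1992  -2472  -2952
-480  -480  -480
The fifth differences are constant (-480).
-2952 − 480 = -3432;  -10716 − 3432 = -14148;  -29830 − 14148 = -43978;  -70302 − 43978 = -114280;  -147503 − 114280 = -261783
-3432 − 480 = -3912;  -14148 − 3912 = -18060;  -43978 − 18060 = -62038;  -114280 − 62038 = -176318;  -261783 − 176318 = -438101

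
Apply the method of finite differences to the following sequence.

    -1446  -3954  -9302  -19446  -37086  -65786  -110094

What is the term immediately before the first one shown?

D1: -2508, -5348, -10144, -17640, -28700, -44308
D2: -2840, -4796, -7496, -11060, -15608
D3: -1956, -2700, -3564, -4548
D4: -744, -864, -984
D5: -120, -120
The fifth differences are constant at -120.
Work back: -744 + 120 = -624;  -1956 + 624 = -1332;  -2840 + 1332 = -1508;  -2508 + 1508 = -1000;  -1446 + 1000 = -446

-446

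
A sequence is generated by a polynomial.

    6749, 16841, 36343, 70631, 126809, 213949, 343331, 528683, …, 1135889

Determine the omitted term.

Using the first 8 terms:
10092  19502  34288  56178  87140  129382  185352
9410  14786  21890  30962  42242  55970
5376  7104  9072  11280  13728
1728  1968  2208  2448
240  240  240
Constant fifth difference = 240.
Extend forward: 2448 + 240 = 2688;  13728 + 2688 = 16416;  55970 + 16416 = 72386;  185352 + 72386 = 257738;  528683 + 257738 = 786421

786421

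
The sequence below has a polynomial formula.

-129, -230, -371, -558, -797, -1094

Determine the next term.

-1455

D1: -101, -141, -187, -239, -297
D2: -40, -46, -52, -58
D3: -6, -6, -6
Constant third difference = -6, so extend:
-58 − 6 = -64;  -297 − 64 = -361;  -1094 − 361 = -1455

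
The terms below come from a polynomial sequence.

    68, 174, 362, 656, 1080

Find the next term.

1658

106  188  294  424
82  106  130
24  24
Constant third difference = 24, so extend:
130 + 24 = 154;  424 + 154 = 578;  1080 + 578 = 1658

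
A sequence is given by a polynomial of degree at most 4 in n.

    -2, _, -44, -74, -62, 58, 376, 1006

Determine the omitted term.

Using the last 6 terms:
-30, 12, 120, 318, 630
42, 108, 198, 312
66, 90, 114
24, 24
Constant fourth difference = 24.
Extend backward: 66 − 24 = 42;  42 − 42 = 0;  -30 + 0 = -30;  -44 + 30 = -14

-14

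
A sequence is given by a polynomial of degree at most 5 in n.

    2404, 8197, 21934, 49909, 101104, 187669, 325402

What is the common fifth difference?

480

Δ: 5793, 13737, 27975, 51195, 86565, 137733
Δ²: 7944, 14238, 23220, 35370, 51168
Δ³: 6294, 8982, 12150, 15798
Δ⁴: 2688, 3168, 3648
Δ⁵: 480, 480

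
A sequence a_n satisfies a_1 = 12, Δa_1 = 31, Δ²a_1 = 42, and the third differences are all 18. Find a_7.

Build the table forward from the leading diagonal:
Third differences: 18  18  18  18  18  18  18
Second differences: 42  60  78  96  114  132  150
First differences: 31  73  133  211  307  421  553
a: 12  43  116  249  460  767  1188

1188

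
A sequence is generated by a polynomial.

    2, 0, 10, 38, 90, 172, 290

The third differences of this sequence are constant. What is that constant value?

6

First differences: -2, 10, 28, 52, 82, 118
Second differences: 12, 18, 24, 30, 36
Third differences: 6, 6, 6, 6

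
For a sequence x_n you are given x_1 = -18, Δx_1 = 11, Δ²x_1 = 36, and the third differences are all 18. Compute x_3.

40

Build the table forward from the leading diagonal:
Δ³: 18  18  18
Δ²: 36  54  72
Δ: 11  47  101
x: -18  -7  40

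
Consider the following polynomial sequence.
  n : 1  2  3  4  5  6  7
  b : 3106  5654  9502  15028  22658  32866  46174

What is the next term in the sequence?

First differences: 2548, 3848, 5526, 7630, 10208, 13308
Second differences: 1300, 1678, 2104, 2578, 3100
Third differences: 378, 426, 474, 522
Fourth differences: 48, 48, 48
Fourth differences constant at 48.
522 + 48 = 570;  3100 + 570 = 3670;  13308 + 3670 = 16978;  46174 + 16978 = 63152

63152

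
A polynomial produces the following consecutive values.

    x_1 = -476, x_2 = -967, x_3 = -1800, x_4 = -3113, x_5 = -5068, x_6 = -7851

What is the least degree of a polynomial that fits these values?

4

Δ: -491, -833, -1313, -1955, -2783
Δ²: -342, -480, -642, -828
Δ³: -138, -162, -186
Δ⁴: -24, -24
The fourth differences are constant, so the polynomial has degree 4.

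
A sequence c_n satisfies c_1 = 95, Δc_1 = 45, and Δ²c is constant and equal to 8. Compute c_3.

193

Build the table forward from the leading diagonal:
Δ²: 8  8  8
Δ: 45  53  61
c: 95  140  193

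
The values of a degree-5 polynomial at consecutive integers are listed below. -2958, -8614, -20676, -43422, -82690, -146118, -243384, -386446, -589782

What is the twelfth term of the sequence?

D1: -5656, -12062, -22746, -39268, -63428, -97266, -143062, -203336
D2: -6406, -10684, -16522, -24160, -33838, -45796, -60274
D3: -4278, -5838, -7638, -9678, -11958, -14478
D4: -1560, -1800, -2040, -2280, -2520
D5: -240, -240, -240, -240
Fifth differences constant at -240.
-2520 − 240 = -2760;  -14478 − 2760 = -17238;  -60274 − 17238 = -77512;  -203336 − 77512 = -280848;  -589782 − 280848 = -870630
-2760 − 240 = -3000;  -17238 − 3000 = -20238;  -77512 − 20238 = -97750;  -280848 − 97750 = -378598;  -870630 − 378598 = -1249228
-3000 − 240 = -3240;  -20238 − 3240 = -23478;  -97750 − 23478 = -121228;  -378598 − 121228 = -499826;  -1249228 − 499826 = -1749054

-1749054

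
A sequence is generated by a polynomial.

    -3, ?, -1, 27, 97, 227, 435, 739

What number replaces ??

Using the last 6 terms:
Δ: 28, 70, 130, 208, 304
Δ²: 42, 60, 78, 96
Δ³: 18, 18, 18
Constant third difference = 18.
Extend backward: 42 − 18 = 24;  28 − 24 = 4;  -1 − 4 = -5

-5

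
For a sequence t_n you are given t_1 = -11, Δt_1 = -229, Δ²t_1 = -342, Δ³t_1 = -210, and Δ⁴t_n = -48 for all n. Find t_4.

-1934

Build the table forward from the leading diagonal:
Fourth differences: -48  -48  -48  -48
Third differences: -210  -258  -306  -354
Second differences: -342  -552  -810  -1116
First differences: -229  -571  -1123  -1933
t: -11  -240  -811  -1934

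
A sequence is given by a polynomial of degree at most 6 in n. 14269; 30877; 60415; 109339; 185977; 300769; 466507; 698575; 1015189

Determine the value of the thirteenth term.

16608  29538  48924  76638  114792  165738  232068  316614
12930  19386  27714  38154  50946  66330  84546
6456  8328  10440  12792  15384  18216
1872  2112  2352  2592  2832
240  240  240  240
Fifth differences constant at 240.
2832 + 240 = 3072;  18216 + 3072 = 21288;  84546 + 21288 = 105834;  316614 + 105834 = 422448;  1015189 + 422448 = 1437637
3072 + 240 = 3312;  21288 + 3312 = 24600;  105834 + 24600 = 130434;  422448 + 130434 = 552882;  1437637 + 552882 = 1990519
3312 + 240 = 3552;  24600 + 3552 = 28152;  130434 + 28152 = 158586;  552882 + 158586 = 711468;  1990519 + 711468 = 2701987
3552 + 240 = 3792;  28152 + 3792 = 31944;  158586 + 31944 = 190530;  711468 + 190530 = 901998;  2701987 + 901998 = 3603985

3603985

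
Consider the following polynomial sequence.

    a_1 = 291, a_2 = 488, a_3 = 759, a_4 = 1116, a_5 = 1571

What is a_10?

Δ: 197  271  357  455
Δ²: 74  86  98
Δ³: 12  12
Constant third difference = 12, so extend:
98 + 12 = 110;  455 + 110 = 565;  1571 + 565 = 2136
110 + 12 = 122;  565 + 122 = 687;  2136 + 687 = 2823
122 + 12 = 134;  687 + 134 = 821;  2823 + 821 = 3644
134 + 12 = 146;  821 + 146 = 967;  3644 + 967 = 4611
146 + 12 = 158;  967 + 158 = 1125;  4611 + 1125 = 5736

5736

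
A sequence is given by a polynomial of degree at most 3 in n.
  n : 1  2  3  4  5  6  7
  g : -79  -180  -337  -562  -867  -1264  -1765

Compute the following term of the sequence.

Δ: -101, -157, -225, -305, -397, -501
Δ²: -56, -68, -80, -92, -104
Δ³: -12, -12, -12, -12
Constant third difference = -12, so extend:
-104 − 12 = -116;  -501 − 116 = -617;  -1765 − 617 = -2382

-2382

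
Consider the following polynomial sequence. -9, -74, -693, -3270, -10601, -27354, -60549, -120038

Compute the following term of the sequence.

-65, -619, -2577, -7331, -16753, -33195, -59489
-554, -1958, -4754, -9422, -16442, -26294
-1404, -2796, -4668, -7020, -9852
-1392, -1872, -2352, -2832
-480, -480, -480
Constant fifth difference = -480, so extend:
-2832 − 480 = -3312;  -9852 − 3312 = -13164;  -26294 − 13164 = -39458;  -59489 − 39458 = -98947;  -120038 − 98947 = -218985

-218985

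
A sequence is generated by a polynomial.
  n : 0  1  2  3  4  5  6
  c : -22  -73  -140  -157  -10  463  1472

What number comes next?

3275

Δ: -51, -67, -17, 147, 473, 1009
Δ²: -16, 50, 164, 326, 536
Δ³: 66, 114, 162, 210
Δ⁴: 48, 48, 48
The fourth differences are constant (48).
210 + 48 = 258;  536 + 258 = 794;  1009 + 794 = 1803;  1472 + 1803 = 3275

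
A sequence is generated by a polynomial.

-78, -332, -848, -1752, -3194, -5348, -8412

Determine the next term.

-12608

Δ: -254  -516  -904  -1442  -2154  -3064
Δ²: -262  -388  -538  -712  -910
Δ³: -126  -150  -174  -198
Δ⁴: -24  -24  -24
Fourth differences constant at -24.
-198 − 24 = -222;  -910 − 222 = -1132;  -3064 − 1132 = -4196;  -8412 − 4196 = -12608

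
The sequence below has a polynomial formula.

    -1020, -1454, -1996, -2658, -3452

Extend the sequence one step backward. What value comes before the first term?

First differences: -434, -542, -662, -794
Second differences: -108, -120, -132
Third differences: -12, -12
The third differences are constant at -12.
Work back: -108 + 12 = -96;  -434 + 96 = -338;  -1020 + 338 = -682

-682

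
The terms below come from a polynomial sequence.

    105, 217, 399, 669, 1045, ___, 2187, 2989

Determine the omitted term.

Using the first 5 terms:
Δ: 112, 182, 270, 376
Δ²: 70, 88, 106
Δ³: 18, 18
Constant third difference = 18.
Extend forward: 106 + 18 = 124;  376 + 124 = 500;  1045 + 500 = 1545

1545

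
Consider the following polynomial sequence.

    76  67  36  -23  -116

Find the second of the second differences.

First differences: -9, -31, -59, -93
Second differences: -22, -28, -34
Third differences: -6, -6

-28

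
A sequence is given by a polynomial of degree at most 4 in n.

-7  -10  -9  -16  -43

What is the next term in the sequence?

-102

-3  1  -7  -27
4  -8  -20
-12  -12
The third differences are constant (-12).
-20 − 12 = -32;  -27 − 32 = -59;  -43 − 59 = -102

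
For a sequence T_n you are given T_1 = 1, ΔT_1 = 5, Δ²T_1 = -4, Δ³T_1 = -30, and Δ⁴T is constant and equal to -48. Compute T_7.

Build the table forward from the leading diagonal:
D4: -48, -48, -48, -48, -48, -48, -48
D3: -30, -78, -126, -174, -222, -270, -318
D2: -4, -34, -112, -238, -412, -634, -904
D1: 5, 1, -33, -145, -383, -795, -1429
T: 1, 6, 7, -26, -171, -554, -1349

-1349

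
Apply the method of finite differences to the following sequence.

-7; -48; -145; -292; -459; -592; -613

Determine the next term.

D1: -41, -97, -147, -167, -133, -21
D2: -56, -50, -20, 34, 112
D3: 6, 30, 54, 78
D4: 24, 24, 24
Constant fourth difference = 24, so extend:
78 + 24 = 102;  112 + 102 = 214;  -21 + 214 = 193;  -613 + 193 = -420

-420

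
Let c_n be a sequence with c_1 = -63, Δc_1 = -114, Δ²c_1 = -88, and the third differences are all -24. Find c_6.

-1753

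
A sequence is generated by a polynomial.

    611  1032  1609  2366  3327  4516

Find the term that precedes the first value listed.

Δ: 421, 577, 757, 961, 1189
Δ²: 156, 180, 204, 228
Δ³: 24, 24, 24
The third differences are constant at 24.
Work back: 156 − 24 = 132;  421 − 132 = 289;  611 − 289 = 322

322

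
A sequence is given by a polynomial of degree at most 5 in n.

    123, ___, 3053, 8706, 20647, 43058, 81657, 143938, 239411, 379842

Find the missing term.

802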